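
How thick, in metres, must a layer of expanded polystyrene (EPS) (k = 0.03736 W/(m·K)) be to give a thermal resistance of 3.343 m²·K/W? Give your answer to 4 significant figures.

L = R·k = 3.343 × 0.03736 = 0.12489 m

0.1249 m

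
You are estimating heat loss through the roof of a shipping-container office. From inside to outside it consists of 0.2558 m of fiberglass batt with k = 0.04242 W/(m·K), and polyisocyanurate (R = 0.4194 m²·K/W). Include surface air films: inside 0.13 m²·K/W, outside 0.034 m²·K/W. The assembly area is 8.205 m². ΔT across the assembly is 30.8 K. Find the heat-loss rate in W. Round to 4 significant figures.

0.2558/0.04242 = 6.0302
R_total = 0.13 + 6.0302 + 0.4194 + 0.034 = 6.6136 m²·K/W
Q = A·ΔT/R = 8.205 × 30.8 / 6.6136 = 38.211 W

38.21 W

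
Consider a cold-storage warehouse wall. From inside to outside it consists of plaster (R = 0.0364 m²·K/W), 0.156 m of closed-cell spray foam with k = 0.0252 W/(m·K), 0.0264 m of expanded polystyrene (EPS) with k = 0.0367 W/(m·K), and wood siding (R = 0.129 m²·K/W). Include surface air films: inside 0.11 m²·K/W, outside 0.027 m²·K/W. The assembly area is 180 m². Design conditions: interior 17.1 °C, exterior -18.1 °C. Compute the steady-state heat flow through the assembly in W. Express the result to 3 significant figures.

0.156/0.0252 = 6.19
0.0264/0.0367 = 0.7193
R_total = 0.11 + 0.0364 + 6.19 + 0.7193 + 0.129 + 0.027 = 7.212 m²·K/W
Q = A·ΔT/R = 180 × (17.1 − (-18.1)) / 7.212 = 878.5 W

879 W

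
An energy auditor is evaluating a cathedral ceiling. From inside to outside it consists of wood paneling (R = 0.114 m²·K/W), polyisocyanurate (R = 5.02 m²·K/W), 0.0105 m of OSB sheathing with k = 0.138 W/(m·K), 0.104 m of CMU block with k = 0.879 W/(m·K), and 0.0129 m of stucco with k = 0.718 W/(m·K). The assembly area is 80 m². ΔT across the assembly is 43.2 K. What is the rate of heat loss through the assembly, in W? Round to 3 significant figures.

0.0105/0.138 = 0.07609
0.104/0.879 = 0.1183
0.0129/0.718 = 0.01797
R_total = 0.114 + 5.02 + 0.07609 + 0.1183 + 0.01797 = 5.346 m²·K/W
Q = A·ΔT/R = 80 × 43.2 / 5.346 = 646.4 W

646 W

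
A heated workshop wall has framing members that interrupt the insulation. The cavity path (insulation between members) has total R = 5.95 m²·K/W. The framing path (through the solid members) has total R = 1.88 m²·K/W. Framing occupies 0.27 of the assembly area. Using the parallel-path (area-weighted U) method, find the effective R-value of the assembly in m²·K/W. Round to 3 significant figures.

U_eff = 0.73/5.95 + 0.27/1.88 = 0.1227 + 0.1436 = 0.2663
R_eff = 1/U_eff = 3.755 m²·K/W

3.76 m²·K/W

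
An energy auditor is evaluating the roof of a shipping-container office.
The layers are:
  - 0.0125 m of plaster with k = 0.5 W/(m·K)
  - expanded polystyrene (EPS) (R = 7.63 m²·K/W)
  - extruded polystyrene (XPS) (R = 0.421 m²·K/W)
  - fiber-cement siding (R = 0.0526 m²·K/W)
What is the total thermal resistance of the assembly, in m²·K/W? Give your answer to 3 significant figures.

0.0125/0.5 = 0.025
R_total = 0.025 + 7.63 + 0.421 + 0.0526 = 8.129 m²·K/W

8.13 m²·K/W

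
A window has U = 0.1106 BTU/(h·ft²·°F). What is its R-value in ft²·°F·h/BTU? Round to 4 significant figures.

R = 1/U = 1/0.1106 = 9.0416

9.042 ft²·°F·h/BTU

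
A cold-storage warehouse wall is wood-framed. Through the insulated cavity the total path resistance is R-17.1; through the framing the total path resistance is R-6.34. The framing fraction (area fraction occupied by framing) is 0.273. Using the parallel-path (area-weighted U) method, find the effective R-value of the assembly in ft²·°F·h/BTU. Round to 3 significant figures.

11.7 ft²·°F·h/BTU

U_eff = 0.727/17.1 + 0.273/6.34 = 0.04251 + 0.04306 = 0.08557
R_eff = 1/U_eff = 11.69 ft²·°F·h/BTU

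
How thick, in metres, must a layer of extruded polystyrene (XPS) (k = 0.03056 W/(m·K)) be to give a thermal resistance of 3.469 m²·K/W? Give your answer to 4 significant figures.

0.1060 m

L = R·k = 3.469 × 0.03056 = 0.10601 m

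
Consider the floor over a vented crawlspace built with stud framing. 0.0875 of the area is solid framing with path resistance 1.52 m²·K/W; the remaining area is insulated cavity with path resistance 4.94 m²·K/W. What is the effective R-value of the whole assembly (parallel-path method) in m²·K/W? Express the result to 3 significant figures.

U_eff = 0.9125/4.94 + 0.0875/1.52 = 0.1847 + 0.05757 = 0.2423
R_eff = 1/U_eff = 4.127 m²·K/W

4.13 m²·K/W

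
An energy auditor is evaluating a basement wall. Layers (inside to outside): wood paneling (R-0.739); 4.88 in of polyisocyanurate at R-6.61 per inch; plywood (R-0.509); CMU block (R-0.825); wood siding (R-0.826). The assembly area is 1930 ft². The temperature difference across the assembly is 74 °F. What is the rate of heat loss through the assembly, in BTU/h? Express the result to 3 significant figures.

4.88 × 6.61 = 32.26
R_total = 0.739 + 32.26 + 0.509 + 0.825 + 0.826 = 35.16 ft²·°F·h/BTU
Q = A·ΔT/R = 1930 × 74 / 35.16 = 4062 BTU/h

4060 BTU/h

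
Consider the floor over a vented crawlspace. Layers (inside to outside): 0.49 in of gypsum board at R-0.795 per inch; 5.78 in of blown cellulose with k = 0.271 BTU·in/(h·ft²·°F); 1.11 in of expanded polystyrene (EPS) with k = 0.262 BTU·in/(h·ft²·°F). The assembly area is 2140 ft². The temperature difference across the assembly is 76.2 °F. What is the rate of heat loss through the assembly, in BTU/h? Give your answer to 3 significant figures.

6280 BTU/h

0.49 × 0.795 = 0.3896
5.78/0.271 = 21.33
1.11/0.262 = 4.237
R_total = 0.3896 + 21.33 + 4.237 = 25.95 ft²·°F·h/BTU
Q = A·ΔT/R = 2140 × 76.2 / 25.95 = 6283 BTU/h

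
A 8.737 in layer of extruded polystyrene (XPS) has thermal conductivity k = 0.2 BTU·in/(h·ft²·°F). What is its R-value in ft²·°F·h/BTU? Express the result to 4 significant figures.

43.68 ft²·°F·h/BTU

R = L/k = 8.737/0.2 = 43.685 ft²·°F·h/BTU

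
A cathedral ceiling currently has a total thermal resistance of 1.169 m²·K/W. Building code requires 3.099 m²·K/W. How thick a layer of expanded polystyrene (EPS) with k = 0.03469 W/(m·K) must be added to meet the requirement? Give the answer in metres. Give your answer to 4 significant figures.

ΔR = 3.099 − 1.169 = 1.93 m²·K/W
L = ΔR × k = 1.93 × 0.03469 = 0.066952 m

0.06695 m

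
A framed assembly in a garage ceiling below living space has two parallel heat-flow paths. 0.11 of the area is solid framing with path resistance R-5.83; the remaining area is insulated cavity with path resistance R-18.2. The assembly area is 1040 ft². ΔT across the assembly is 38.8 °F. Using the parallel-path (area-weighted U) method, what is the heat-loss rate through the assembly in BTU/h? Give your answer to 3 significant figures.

2730 BTU/h

U_eff = 0.89/18.2 + 0.11/5.83 = 0.0489 + 0.01887 = 0.06777
R_eff = 1/U_eff = 14.76 ft²·°F·h/BTU
Q = 1040 × 38.8 / 14.76 = 2735 BTU/h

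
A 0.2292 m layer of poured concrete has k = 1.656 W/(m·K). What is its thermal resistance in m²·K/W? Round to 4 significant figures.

R = L/k = 0.2292/1.656 = 0.13841 m²·K/W

0.1384 m²·K/W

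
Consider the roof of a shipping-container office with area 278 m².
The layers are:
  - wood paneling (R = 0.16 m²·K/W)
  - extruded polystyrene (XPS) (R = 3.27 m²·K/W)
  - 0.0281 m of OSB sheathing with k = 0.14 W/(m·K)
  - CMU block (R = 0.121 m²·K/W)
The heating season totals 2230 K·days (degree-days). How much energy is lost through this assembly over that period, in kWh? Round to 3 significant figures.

3970 kWh

0.0281/0.14 = 0.2007
R_total = 0.16 + 3.27 + 0.2007 + 0.121 = 3.752 m²·K/W
E = A × HDD × 24 / R / 1000 = 278 × 2230 × 24 / 3.752 / 1000 = 3966 kWh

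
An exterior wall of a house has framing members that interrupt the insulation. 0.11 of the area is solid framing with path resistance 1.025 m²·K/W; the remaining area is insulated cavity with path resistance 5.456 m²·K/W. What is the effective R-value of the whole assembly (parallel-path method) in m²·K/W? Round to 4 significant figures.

3.698 m²·K/W

U_eff = 0.89/5.456 + 0.11/1.025 = 0.16312 + 0.10732 = 0.27044
R_eff = 1/U_eff = 3.6977 m²·K/W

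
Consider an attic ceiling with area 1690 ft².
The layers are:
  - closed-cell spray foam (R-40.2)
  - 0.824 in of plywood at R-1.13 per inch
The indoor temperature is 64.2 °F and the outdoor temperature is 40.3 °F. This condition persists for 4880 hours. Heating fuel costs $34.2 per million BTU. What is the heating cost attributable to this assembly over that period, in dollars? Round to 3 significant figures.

0.824 × 1.13 = 0.9311
R_total = 40.2 + 0.9311 = 41.13 ft²·°F·h/BTU
Q = 1690 × (64.2 − 40.3) / 41.13 = 982 BTU/h
E = 982 × 4880 = 4792000 BTU
Cost = 4792000/10⁶ × 34.2 = $163.9

164 dollars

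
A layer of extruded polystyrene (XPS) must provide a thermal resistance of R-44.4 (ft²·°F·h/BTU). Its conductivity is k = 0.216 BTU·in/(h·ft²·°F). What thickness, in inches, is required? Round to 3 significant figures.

L = R × k = 44.4 × 0.216 = 9.59 in

9.59 in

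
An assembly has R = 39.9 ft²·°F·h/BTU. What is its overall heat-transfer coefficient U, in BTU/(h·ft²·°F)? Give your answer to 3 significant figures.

0.0251 BTU/(h·ft²·°F)

U = 1/R = 1/39.9 = 0.02506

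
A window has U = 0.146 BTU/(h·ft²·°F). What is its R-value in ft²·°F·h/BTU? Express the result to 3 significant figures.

R = 1/U = 1/0.146 = 6.849

6.85 ft²·°F·h/BTU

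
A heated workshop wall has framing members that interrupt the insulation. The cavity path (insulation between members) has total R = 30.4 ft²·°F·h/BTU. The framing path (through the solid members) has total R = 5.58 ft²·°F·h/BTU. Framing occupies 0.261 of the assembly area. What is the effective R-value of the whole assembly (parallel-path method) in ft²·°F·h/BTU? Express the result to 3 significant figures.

U_eff = 0.739/30.4 + 0.261/5.58 = 0.02431 + 0.04677 = 0.07108
R_eff = 1/U_eff = 14.07 ft²·°F·h/BTU

14.1 ft²·°F·h/BTU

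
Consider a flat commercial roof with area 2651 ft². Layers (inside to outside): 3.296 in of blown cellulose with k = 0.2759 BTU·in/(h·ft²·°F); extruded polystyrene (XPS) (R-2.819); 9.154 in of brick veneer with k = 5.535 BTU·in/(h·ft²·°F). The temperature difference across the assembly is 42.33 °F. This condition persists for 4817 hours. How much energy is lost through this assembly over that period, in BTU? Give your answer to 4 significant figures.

32920000 BTU

3.296/0.2759 = 11.946
9.154/5.535 = 1.6538
R_total = 11.946 + 2.819 + 1.6538 = 16.419 ft²·°F·h/BTU
Q = 2651 × 42.33 / 16.419 = 6834.5 BTU/h
E = 6834.5 × 4817 = 32922000 BTU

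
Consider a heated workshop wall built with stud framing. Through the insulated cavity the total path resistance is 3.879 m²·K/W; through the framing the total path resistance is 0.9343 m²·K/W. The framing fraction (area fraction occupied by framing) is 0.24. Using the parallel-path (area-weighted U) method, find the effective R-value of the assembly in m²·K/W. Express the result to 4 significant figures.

2.208 m²·K/W

U_eff = 0.76/3.879 + 0.24/0.9343 = 0.19593 + 0.25688 = 0.4528
R_eff = 1/U_eff = 2.2085 m²·K/W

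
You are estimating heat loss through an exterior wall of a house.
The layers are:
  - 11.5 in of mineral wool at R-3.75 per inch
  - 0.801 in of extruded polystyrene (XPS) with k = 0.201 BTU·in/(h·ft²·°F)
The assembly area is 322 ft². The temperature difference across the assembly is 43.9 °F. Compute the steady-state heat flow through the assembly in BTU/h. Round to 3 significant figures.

11.5 × 3.75 = 43.12
0.801/0.201 = 3.985
R_total = 43.12 + 3.985 = 47.11 ft²·°F·h/BTU
Q = A·ΔT/R = 322 × 43.9 / 47.11 = 300.1 BTU/h

300 BTU/h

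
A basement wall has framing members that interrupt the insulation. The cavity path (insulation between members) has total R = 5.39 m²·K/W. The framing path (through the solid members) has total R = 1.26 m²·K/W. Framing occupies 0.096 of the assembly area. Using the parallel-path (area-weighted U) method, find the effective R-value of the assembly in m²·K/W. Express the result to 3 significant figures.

4.10 m²·K/W

U_eff = 0.904/5.39 + 0.096/1.26 = 0.1677 + 0.07619 = 0.2439
R_eff = 1/U_eff = 4.1 m²·K/W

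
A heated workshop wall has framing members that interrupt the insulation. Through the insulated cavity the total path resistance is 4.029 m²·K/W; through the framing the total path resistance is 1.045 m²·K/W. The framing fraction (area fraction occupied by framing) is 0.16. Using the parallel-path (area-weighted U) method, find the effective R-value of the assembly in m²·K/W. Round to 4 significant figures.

U_eff = 0.84/4.029 + 0.16/1.045 = 0.20849 + 0.15311 = 0.3616
R_eff = 1/U_eff = 2.7655 m²·K/W

2.765 m²·K/W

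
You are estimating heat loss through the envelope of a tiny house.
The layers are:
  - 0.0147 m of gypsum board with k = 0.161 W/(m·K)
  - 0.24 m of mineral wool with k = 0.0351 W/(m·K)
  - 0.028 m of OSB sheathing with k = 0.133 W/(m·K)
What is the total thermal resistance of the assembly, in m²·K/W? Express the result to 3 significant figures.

0.0147/0.161 = 0.0913
0.24/0.0351 = 6.838
0.028/0.133 = 0.2105
R_total = 0.0913 + 6.838 + 0.2105 = 7.139 m²·K/W

7.14 m²·K/W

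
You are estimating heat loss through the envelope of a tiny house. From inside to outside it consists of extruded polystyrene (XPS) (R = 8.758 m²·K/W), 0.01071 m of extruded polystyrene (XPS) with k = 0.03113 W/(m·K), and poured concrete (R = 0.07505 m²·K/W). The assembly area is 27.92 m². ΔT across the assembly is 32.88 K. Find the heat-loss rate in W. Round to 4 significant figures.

100.0 W

0.01071/0.03113 = 0.34404
R_total = 8.758 + 0.34404 + 0.07505 = 9.1771 m²·K/W
Q = A·ΔT/R = 27.92 × 32.88 / 9.1771 = 100.03 W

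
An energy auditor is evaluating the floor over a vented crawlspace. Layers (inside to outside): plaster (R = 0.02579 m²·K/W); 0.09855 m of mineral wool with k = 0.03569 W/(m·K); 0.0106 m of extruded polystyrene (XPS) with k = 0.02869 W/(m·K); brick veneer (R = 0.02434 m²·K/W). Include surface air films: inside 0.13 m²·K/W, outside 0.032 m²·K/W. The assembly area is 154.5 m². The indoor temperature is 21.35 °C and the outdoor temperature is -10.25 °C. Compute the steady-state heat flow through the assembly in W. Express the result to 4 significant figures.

1460 W

0.09855/0.03569 = 2.7613
0.0106/0.02869 = 0.36947
R_total = 0.13 + 0.02579 + 2.7613 + 0.36947 + 0.02434 + 0.032 = 3.3429 m²·K/W
Q = A·ΔT/R = 154.5 × (21.35 − (-10.25)) / 3.3429 = 1460.5 W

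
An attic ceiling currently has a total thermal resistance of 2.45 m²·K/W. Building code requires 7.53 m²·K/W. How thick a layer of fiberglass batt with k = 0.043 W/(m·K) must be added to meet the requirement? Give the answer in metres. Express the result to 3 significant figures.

ΔR = 7.53 − 2.45 = 5.08 m²·K/W
L = ΔR × k = 5.08 × 0.043 = 0.2184 m

0.218 m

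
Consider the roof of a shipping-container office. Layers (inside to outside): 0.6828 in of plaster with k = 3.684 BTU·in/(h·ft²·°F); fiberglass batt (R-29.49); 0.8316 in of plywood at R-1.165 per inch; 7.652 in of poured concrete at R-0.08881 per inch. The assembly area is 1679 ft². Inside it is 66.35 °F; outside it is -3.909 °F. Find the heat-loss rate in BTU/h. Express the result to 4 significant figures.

0.6828/3.684 = 0.18534
0.8316 × 1.165 = 0.96881
7.652 × 0.08881 = 0.67957
R_total = 0.18534 + 29.49 + 0.96881 + 0.67957 = 31.324 ft²·°F·h/BTU
Q = A·ΔT/R = 1679 × (66.35 − (-3.909)) / 31.324 = 3766 BTU/h

3766 BTU/h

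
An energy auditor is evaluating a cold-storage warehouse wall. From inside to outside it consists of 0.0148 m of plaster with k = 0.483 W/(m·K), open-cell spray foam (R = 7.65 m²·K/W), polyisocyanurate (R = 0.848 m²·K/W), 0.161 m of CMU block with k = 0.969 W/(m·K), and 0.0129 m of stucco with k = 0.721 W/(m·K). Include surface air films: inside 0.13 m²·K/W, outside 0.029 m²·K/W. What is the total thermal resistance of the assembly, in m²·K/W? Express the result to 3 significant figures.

0.0148/0.483 = 0.03064
0.161/0.969 = 0.1662
0.0129/0.721 = 0.01789
R_total = 0.13 + 0.03064 + 7.65 + 0.848 + 0.1662 + 0.01789 + 0.029 = 8.872 m²·K/W

8.87 m²·K/W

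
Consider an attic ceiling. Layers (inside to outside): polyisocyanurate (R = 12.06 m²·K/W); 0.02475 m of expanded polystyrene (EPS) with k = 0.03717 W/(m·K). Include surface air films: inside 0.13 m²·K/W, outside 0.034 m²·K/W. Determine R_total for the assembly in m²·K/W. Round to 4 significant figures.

0.02475/0.03717 = 0.66586
R_total = 0.13 + 12.06 + 0.66586 + 0.034 = 12.89 m²·K/W

12.89 m²·K/W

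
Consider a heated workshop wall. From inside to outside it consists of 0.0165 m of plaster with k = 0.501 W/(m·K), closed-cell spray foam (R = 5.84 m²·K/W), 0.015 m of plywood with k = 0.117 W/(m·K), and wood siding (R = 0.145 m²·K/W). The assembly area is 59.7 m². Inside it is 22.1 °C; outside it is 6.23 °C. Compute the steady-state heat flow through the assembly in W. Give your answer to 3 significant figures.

154 W

0.0165/0.501 = 0.03293
0.015/0.117 = 0.1282
R_total = 0.03293 + 5.84 + 0.1282 + 0.145 = 6.146 m²·K/W
Q = A·ΔT/R = 59.7 × (22.1 − 6.23) / 6.146 = 154.2 W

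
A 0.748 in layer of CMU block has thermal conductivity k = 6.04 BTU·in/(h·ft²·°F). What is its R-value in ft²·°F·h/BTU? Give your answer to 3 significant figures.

R = L/k = 0.748/6.04 = 0.1238 ft²·°F·h/BTU

0.124 ft²·°F·h/BTU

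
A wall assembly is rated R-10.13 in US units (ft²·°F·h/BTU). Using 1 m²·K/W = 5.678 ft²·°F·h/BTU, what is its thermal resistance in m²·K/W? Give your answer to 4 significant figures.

R_SI = 10.13/5.678 = 1.7841

1.784 m²·K/W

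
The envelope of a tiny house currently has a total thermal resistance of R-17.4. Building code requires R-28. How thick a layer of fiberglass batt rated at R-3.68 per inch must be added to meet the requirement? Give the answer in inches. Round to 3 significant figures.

2.88 in

ΔR = 28 − 17.4 = 10.6 ft²·°F·h/BTU
L = ΔR / (R/in) = 10.6/3.68 = 2.88 in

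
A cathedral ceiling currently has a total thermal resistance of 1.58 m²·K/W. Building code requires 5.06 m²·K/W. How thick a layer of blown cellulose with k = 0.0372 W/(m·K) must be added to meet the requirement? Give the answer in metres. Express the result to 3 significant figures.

ΔR = 5.06 − 1.58 = 3.48 m²·K/W
L = ΔR × k = 3.48 × 0.0372 = 0.1295 m

0.129 m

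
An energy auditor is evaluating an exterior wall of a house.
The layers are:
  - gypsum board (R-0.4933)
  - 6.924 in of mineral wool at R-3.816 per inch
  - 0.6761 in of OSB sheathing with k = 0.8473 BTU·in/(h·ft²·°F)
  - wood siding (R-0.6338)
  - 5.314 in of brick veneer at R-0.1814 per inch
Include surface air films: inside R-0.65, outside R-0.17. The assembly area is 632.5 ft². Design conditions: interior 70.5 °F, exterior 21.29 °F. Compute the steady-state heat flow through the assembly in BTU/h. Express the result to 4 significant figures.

6.924 × 3.816 = 26.422
0.6761/0.8473 = 0.79795
5.314 × 0.1814 = 0.96396
R_total = 0.65 + 0.4933 + 26.422 + 0.79795 + 0.6338 + 0.96396 + 0.17 = 30.131 ft²·°F·h/BTU
Q = A·ΔT/R = 632.5 × (70.5 − 21.29) / 30.131 = 1033 BTU/h

1033 BTU/h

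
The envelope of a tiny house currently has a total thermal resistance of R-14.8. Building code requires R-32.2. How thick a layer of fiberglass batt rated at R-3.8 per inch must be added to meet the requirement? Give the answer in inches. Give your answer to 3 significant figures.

ΔR = 32.2 − 14.8 = 17.4 ft²·°F·h/BTU
L = ΔR / (R/in) = 17.4/3.8 = 4.579 in

4.58 in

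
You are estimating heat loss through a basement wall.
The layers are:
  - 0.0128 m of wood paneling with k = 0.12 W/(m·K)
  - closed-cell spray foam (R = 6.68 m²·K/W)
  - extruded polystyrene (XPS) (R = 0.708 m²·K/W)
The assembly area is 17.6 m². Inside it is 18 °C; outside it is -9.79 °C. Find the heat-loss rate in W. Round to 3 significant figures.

65.3 W

0.0128/0.12 = 0.1067
R_total = 0.1067 + 6.68 + 0.708 = 7.495 m²·K/W
Q = A·ΔT/R = 17.6 × (18 − (-9.79)) / 7.495 = 65.26 W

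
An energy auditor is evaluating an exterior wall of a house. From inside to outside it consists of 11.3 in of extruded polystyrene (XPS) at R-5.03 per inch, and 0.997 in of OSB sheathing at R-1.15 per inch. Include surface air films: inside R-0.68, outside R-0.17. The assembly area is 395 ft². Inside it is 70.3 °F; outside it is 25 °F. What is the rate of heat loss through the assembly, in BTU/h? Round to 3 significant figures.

11.3 × 5.03 = 56.84
0.997 × 1.15 = 1.147
R_total = 0.68 + 56.84 + 1.147 + 0.17 = 58.84 ft²·°F·h/BTU
Q = A·ΔT/R = 395 × (70.3 − 25) / 58.84 = 304.1 BTU/h

304 BTU/h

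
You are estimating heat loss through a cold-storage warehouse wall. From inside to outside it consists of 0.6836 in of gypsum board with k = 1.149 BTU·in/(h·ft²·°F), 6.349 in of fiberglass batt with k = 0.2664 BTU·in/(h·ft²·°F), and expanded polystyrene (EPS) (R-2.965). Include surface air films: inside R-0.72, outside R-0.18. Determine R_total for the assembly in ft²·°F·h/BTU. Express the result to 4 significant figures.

28.29 ft²·°F·h/BTU

0.6836/1.149 = 0.59495
6.349/0.2664 = 23.833
R_total = 0.72 + 0.59495 + 23.833 + 2.965 + 0.18 = 28.293 ft²·°F·h/BTU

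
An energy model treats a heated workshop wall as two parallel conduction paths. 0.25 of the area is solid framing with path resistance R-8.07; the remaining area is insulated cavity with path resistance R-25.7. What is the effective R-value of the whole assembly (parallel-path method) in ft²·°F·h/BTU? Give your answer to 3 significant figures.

U_eff = 0.75/25.7 + 0.25/8.07 = 0.02918 + 0.03098 = 0.06016
R_eff = 1/U_eff = 16.62 ft²·°F·h/BTU

16.6 ft²·°F·h/BTU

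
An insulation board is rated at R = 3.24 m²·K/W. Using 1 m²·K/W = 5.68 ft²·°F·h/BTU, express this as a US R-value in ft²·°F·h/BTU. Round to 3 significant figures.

18.4 ft²·°F·h/BTU

R_US = 3.24 × 5.68 = 18.4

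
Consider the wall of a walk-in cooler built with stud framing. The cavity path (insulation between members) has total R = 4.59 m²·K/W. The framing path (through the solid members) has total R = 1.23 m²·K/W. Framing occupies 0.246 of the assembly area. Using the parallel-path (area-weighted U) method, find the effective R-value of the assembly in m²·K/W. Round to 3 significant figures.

2.75 m²·K/W

U_eff = 0.754/4.59 + 0.246/1.23 = 0.1643 + 0.2 = 0.3643
R_eff = 1/U_eff = 2.745 m²·K/W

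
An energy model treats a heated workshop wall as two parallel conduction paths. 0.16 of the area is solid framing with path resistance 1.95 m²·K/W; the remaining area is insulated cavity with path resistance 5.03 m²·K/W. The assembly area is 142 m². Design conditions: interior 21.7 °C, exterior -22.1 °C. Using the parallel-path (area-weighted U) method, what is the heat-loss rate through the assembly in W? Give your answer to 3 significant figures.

1550 W

U_eff = 0.84/5.03 + 0.16/1.95 = 0.167 + 0.08205 = 0.249
R_eff = 1/U_eff = 4.015 m²·K/W
Q = 142 × (21.7 − (-22.1)) / 4.015 = 1549 W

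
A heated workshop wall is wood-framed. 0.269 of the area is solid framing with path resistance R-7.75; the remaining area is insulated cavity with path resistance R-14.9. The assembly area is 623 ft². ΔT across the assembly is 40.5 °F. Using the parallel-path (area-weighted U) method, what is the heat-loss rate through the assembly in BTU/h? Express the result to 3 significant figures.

2110 BTU/h

U_eff = 0.731/14.9 + 0.269/7.75 = 0.04906 + 0.03471 = 0.08377
R_eff = 1/U_eff = 11.94 ft²·°F·h/BTU
Q = 623 × 40.5 / 11.94 = 2114 BTU/h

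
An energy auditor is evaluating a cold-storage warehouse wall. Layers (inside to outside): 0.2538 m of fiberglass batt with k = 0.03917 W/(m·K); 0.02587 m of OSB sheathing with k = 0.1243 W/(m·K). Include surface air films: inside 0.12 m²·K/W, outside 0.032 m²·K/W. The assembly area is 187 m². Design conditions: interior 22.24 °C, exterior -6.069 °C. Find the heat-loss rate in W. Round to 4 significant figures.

774.0 W

0.2538/0.03917 = 6.4794
0.02587/0.1243 = 0.20813
R_total = 0.12 + 6.4794 + 0.20813 + 0.032 = 6.8396 m²·K/W
Q = A·ΔT/R = 187 × (22.24 − (-6.069)) / 6.8396 = 773.99 W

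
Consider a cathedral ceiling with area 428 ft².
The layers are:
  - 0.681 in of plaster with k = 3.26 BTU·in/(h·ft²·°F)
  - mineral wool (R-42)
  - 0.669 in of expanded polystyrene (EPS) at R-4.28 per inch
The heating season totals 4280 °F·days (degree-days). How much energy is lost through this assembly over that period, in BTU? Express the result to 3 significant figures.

0.681/3.26 = 0.2089
0.669 × 4.28 = 2.863
R_total = 0.2089 + 42 + 2.863 = 45.07 ft²·°F·h/BTU
E = A × HDD × 24 / R = 428 × 4280 × 24 / 45.07 = 975400 BTU

975000 BTU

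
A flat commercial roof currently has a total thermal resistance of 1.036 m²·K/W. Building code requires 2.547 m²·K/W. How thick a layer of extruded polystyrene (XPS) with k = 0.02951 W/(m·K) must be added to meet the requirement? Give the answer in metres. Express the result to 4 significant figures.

ΔR = 2.547 − 1.036 = 1.511 m²·K/W
L = ΔR × k = 1.511 × 0.02951 = 0.04459 m

0.04459 m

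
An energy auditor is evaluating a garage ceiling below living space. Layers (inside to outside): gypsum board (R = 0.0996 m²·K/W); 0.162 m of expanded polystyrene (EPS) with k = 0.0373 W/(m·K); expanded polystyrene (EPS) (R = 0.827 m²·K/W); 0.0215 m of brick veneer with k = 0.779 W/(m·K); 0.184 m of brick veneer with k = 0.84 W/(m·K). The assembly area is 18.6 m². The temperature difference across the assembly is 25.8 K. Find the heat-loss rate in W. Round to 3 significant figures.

0.162/0.0373 = 4.343
0.0215/0.779 = 0.0276
0.184/0.84 = 0.219
R_total = 0.0996 + 4.343 + 0.827 + 0.0276 + 0.219 = 5.516 m²·K/W
Q = A·ΔT/R = 18.6 × 25.8 / 5.516 = 86.99 W

87.0 W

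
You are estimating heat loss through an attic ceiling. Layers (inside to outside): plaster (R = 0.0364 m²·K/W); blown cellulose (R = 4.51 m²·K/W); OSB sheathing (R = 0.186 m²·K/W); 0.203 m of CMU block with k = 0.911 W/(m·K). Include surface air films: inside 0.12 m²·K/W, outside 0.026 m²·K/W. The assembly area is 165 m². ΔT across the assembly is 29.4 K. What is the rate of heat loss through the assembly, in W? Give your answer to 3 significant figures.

951 W

0.203/0.911 = 0.2228
R_total = 0.12 + 0.0364 + 4.51 + 0.186 + 0.2228 + 0.026 = 5.101 m²·K/W
Q = A·ΔT/R = 165 × 29.4 / 5.101 = 950.9 W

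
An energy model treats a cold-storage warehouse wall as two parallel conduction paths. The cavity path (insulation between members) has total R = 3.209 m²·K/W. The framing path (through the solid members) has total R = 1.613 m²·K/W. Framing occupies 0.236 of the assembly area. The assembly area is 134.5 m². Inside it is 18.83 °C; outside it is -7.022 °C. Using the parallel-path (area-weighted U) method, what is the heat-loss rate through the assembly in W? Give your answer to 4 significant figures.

1337 W

U_eff = 0.764/3.209 + 0.236/1.613 = 0.23808 + 0.14631 = 0.38439
R_eff = 1/U_eff = 2.6015 m²·K/W
Q = 134.5 × (18.83 − (-7.022)) / 2.6015 = 1336.6 W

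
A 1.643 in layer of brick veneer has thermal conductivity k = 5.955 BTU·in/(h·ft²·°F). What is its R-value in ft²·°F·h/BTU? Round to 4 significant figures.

0.2759 ft²·°F·h/BTU

R = L/k = 1.643/5.955 = 0.2759 ft²·°F·h/BTU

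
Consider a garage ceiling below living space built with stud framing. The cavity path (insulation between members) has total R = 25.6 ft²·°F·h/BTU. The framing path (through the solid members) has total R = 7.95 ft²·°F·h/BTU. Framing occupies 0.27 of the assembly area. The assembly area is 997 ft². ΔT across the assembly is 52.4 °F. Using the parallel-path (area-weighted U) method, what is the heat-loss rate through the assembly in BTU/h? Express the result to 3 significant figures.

3260 BTU/h

U_eff = 0.73/25.6 + 0.27/7.95 = 0.02852 + 0.03396 = 0.06248
R_eff = 1/U_eff = 16.01 ft²·°F·h/BTU
Q = 997 × 52.4 / 16.01 = 3264 BTU/h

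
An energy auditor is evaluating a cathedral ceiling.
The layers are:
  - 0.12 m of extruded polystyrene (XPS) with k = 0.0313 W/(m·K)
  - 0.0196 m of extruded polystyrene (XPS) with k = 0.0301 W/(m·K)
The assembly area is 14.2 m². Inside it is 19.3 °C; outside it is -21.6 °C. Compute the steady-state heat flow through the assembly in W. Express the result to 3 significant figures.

129 W

0.12/0.0313 = 3.834
0.0196/0.0301 = 0.6512
R_total = 3.834 + 0.6512 = 4.485 m²·K/W
Q = A·ΔT/R = 14.2 × (19.3 − (-21.6)) / 4.485 = 129.5 W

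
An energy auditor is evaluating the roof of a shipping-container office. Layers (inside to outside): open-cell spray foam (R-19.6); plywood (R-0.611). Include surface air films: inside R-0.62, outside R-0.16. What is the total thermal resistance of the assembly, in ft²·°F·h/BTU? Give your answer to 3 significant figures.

21.0 ft²·°F·h/BTU

R_total = 0.62 + 19.6 + 0.611 + 0.16 = 20.99 ft²·°F·h/BTU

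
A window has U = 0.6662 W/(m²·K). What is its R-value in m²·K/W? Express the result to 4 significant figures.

R = 1/U = 1/0.6662 = 1.5011

1.501 m²·K/W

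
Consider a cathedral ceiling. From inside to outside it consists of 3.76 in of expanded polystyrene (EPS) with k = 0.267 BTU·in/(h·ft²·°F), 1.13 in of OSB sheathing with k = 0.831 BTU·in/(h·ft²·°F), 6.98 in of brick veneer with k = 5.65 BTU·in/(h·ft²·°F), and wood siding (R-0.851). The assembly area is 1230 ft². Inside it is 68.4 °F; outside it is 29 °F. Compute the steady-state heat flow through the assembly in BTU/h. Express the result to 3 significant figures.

3.76/0.267 = 14.08
1.13/0.831 = 1.36
6.98/5.65 = 1.235
R_total = 14.08 + 1.36 + 1.235 + 0.851 = 17.53 ft²·°F·h/BTU
Q = A·ΔT/R = 1230 × (68.4 − 29) / 17.53 = 2765 BTU/h

2760 BTU/h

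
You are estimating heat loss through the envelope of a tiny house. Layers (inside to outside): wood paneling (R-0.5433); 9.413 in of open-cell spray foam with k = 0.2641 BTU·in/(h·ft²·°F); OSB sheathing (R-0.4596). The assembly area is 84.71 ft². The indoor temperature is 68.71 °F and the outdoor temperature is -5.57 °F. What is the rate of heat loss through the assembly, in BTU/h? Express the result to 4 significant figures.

171.7 BTU/h

9.413/0.2641 = 35.642
R_total = 0.5433 + 35.642 + 0.4596 = 36.645 ft²·°F·h/BTU
Q = A·ΔT/R = 84.71 × (68.71 − (-5.57)) / 36.645 = 171.71 BTU/h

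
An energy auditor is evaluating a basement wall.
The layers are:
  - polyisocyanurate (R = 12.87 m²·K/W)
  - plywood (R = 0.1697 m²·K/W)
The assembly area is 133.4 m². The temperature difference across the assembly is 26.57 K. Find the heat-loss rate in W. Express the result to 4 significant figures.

R_total = 12.87 + 0.1697 = 13.04 m²·K/W
Q = A·ΔT/R = 133.4 × 26.57 / 13.04 = 271.82 W

271.8 W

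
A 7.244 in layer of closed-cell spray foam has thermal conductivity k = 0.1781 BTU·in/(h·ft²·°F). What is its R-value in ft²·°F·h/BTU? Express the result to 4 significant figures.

R = L/k = 7.244/0.1781 = 40.674 ft²·°F·h/BTU

40.67 ft²·°F·h/BTU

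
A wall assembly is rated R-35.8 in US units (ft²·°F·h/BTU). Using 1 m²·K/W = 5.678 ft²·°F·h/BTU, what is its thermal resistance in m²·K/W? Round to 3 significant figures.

R_SI = 35.8/5.678 = 6.305

6.31 m²·K/W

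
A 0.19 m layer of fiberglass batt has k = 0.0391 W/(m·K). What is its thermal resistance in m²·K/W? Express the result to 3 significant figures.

R = L/k = 0.19/0.0391 = 4.859 m²·K/W

4.86 m²·K/W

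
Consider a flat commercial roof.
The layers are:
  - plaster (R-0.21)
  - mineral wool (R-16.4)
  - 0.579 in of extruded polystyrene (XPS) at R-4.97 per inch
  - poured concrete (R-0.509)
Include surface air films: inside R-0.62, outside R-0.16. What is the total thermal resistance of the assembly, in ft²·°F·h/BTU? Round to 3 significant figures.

0.579 × 4.97 = 2.878
R_total = 0.62 + 0.21 + 16.4 + 2.878 + 0.509 + 0.16 = 20.78 ft²·°F·h/BTU

20.8 ft²·°F·h/BTU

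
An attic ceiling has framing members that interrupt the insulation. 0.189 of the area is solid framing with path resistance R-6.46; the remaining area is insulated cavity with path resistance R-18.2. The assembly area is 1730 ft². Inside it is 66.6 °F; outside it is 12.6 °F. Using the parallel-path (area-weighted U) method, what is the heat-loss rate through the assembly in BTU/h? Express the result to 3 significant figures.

6900 BTU/h

U_eff = 0.811/18.2 + 0.189/6.46 = 0.04456 + 0.02926 = 0.07382
R_eff = 1/U_eff = 13.55 ft²·°F·h/BTU
Q = 1730 × (66.6 − 12.6) / 13.55 = 6896 BTU/h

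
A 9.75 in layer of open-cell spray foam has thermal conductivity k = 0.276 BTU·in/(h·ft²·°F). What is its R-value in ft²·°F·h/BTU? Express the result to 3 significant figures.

R = L/k = 9.75/0.276 = 35.33 ft²·°F·h/BTU

35.3 ft²·°F·h/BTU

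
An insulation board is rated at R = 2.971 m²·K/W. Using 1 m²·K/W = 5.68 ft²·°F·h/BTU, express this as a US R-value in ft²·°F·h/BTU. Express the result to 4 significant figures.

R_US = 2.971 × 5.68 = 16.875

16.88 ft²·°F·h/BTU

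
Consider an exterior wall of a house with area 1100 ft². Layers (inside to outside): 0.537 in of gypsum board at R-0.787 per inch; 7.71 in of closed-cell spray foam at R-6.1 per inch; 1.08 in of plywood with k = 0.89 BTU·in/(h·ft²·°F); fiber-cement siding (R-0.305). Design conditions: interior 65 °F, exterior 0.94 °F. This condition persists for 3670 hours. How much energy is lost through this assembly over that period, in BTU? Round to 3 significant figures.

0.537 × 0.787 = 0.4226
7.71 × 6.1 = 47.03
1.08/0.89 = 1.213
R_total = 0.4226 + 47.03 + 1.213 + 0.305 = 48.97 ft²·°F·h/BTU
Q = 1100 × (65 − 0.94) / 48.97 = 1439 BTU/h
E = 1439 × 3670 = 5281000 BTU

5280000 BTU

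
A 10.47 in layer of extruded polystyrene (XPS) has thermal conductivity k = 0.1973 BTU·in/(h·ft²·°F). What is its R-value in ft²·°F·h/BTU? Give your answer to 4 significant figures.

R = L/k = 10.47/0.1973 = 53.066 ft²·°F·h/BTU

53.07 ft²·°F·h/BTU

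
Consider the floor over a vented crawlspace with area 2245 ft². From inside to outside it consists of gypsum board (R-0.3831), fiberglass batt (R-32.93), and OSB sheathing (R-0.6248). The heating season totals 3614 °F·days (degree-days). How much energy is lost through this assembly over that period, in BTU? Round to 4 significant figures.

R_total = 0.3831 + 32.93 + 0.6248 = 33.938 ft²·°F·h/BTU
E = A × HDD × 24 / R = 2245 × 3614 × 24 / 33.938 = 5737600 BTU

5738000 BTU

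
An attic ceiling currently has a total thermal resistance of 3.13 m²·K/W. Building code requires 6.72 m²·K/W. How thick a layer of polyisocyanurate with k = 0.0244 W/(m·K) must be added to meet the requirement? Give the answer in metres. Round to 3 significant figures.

0.0876 m

ΔR = 6.72 − 3.13 = 3.59 m²·K/W
L = ΔR × k = 3.59 × 0.0244 = 0.0876 m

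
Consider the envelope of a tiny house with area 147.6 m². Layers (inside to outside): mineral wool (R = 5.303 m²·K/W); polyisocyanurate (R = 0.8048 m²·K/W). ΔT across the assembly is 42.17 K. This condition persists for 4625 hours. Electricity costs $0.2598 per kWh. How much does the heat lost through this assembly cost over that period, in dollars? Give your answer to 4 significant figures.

R_total = 5.303 + 0.8048 = 6.1078 m²·K/W
Q = 147.6 × 42.17 / 6.1078 = 1019.1 W
E = 1019.1 W × 4625 h / 1000 = 4713.2 kWh
Cost = 4713.2 × 0.2598 = $1224.5

1224 dollars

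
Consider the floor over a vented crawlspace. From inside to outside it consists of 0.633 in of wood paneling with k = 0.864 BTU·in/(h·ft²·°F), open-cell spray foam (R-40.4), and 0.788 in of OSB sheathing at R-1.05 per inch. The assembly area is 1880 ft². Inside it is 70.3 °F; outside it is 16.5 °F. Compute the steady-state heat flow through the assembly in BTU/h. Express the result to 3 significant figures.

0.633/0.864 = 0.7326
0.788 × 1.05 = 0.8274
R_total = 0.7326 + 40.4 + 0.8274 = 41.96 ft²·°F·h/BTU
Q = A·ΔT/R = 1880 × (70.3 − 16.5) / 41.96 = 2410 BTU/h

2410 BTU/h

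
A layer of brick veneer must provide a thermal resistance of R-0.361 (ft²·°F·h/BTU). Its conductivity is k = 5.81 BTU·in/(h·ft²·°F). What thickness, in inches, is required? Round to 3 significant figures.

2.10 in

L = R × k = 0.361 × 5.81 = 2.097 in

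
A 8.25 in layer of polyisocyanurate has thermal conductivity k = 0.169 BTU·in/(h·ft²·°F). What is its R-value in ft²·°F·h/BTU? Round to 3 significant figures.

R = L/k = 8.25/0.169 = 48.82 ft²·°F·h/BTU

48.8 ft²·°F·h/BTU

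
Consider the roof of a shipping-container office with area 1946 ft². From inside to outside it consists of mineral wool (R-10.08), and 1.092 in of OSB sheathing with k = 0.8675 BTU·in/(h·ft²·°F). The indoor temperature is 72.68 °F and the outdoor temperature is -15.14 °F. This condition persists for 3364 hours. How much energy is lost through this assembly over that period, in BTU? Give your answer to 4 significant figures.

50700000 BTU

1.092/0.8675 = 1.2588
R_total = 10.08 + 1.2588 = 11.339 ft²·°F·h/BTU
Q = 1946 × (72.68 − (-15.14)) / 11.339 = 15072 BTU/h
E = 15072 × 3364 = 50702000 BTU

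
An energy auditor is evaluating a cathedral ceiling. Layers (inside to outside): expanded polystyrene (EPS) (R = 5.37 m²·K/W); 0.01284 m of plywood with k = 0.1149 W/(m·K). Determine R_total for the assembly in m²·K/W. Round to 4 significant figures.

5.482 m²·K/W

0.01284/0.1149 = 0.11175
R_total = 5.37 + 0.11175 = 5.4817 m²·K/W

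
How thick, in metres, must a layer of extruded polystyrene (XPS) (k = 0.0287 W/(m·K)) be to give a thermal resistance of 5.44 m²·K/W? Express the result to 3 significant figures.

L = R·k = 5.44 × 0.0287 = 0.1561 m

0.156 m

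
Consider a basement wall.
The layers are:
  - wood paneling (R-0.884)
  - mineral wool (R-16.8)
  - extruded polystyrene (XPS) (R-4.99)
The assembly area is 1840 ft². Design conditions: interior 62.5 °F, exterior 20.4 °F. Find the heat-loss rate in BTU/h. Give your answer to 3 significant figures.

3420 BTU/h

R_total = 0.884 + 16.8 + 4.99 = 22.67 ft²·°F·h/BTU
Q = A·ΔT/R = 1840 × (62.5 − 20.4) / 22.67 = 3416 BTU/h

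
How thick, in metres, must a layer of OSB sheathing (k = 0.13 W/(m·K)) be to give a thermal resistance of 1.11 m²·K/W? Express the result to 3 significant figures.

0.144 m

L = R·k = 1.11 × 0.13 = 0.1443 m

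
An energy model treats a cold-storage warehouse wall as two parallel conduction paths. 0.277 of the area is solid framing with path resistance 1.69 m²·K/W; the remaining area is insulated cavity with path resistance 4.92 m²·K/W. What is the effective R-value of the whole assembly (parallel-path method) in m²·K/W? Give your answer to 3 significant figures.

U_eff = 0.723/4.92 + 0.277/1.69 = 0.147 + 0.1639 = 0.3109
R_eff = 1/U_eff = 3.217 m²·K/W

3.22 m²·K/W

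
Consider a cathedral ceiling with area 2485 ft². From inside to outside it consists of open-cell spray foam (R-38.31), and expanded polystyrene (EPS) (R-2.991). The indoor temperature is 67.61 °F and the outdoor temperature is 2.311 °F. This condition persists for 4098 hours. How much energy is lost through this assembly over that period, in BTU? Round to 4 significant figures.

R_total = 38.31 + 2.991 = 41.301 ft²·°F·h/BTU
Q = 2485 × (67.61 − 2.311) / 41.301 = 3928.9 BTU/h
E = 3928.9 × 4098 = 16101000 BTU

16100000 BTU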